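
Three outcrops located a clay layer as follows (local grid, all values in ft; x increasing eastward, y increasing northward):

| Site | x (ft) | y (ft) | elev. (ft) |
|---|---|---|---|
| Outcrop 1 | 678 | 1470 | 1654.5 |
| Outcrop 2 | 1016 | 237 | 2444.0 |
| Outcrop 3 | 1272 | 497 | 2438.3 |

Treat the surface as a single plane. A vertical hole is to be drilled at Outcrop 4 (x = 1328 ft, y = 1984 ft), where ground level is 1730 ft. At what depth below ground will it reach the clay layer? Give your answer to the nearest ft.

Two edge vectors: Outcrop 1→Outcrop 2 = (338, -1233, 789.5), Outcrop 1→Outcrop 3 = (594, -973, 783.8).
Normal n = (Outcrop 1→Outcrop 2) × (Outcrop 1→Outcrop 3) = (-198241.9, 204038.6, 403528).
So ∂z/∂x = −n_x/n_z = 0.49127 and ∂z/∂y = −n_y/n_z = −0.50564.
Intercept c from Outcrop 1: 1654.5 − 333.08 + 743.29 = 2064.70.
At (1328, 1984): z_contact = 652.4 − 1003.2 + 2064.70 = 1713.9 ft.
Depth below ground = 1730 − 1713.9 = 16 ft.

16 ft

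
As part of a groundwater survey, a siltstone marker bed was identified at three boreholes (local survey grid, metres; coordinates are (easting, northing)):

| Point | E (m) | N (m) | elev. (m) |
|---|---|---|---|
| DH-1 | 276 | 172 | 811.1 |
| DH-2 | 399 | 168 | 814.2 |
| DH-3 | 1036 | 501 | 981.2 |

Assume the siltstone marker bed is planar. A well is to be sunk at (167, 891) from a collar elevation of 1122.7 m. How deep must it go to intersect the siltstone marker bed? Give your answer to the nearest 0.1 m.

9.0 m

Let the plane be z = a·E + b·N + c.
DH-2−DH-1: 123a − 4b = 3.1;  DH-3−DH-1: 760a + 329b = 170.1.
Solving gives a = 0.039081, b = 0.426743.
Then c = 811.1 − a·276 − b·172 = 726.91.
At (167, 891): z_contact = 6.53 + 380.23 + 726.91 = 1113.67 m.
Depth below ground = 1122.7 − 1113.67 = 9.0 m.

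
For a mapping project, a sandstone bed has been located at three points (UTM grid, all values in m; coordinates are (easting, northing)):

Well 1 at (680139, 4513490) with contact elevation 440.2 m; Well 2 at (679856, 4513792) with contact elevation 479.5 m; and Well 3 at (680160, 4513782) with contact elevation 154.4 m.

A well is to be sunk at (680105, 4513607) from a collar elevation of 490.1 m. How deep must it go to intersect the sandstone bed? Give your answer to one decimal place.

Two edge vectors: Well 1→Well 2 = (-283, 302, 39.3), Well 1→Well 3 = (21, 292, -285.8).
Normal n = (Well 1→Well 2) × (Well 1→Well 3) = (-97787.2, -80056.1, -88978).
So ∂z/∂E = −n_x/n_z = −1.099004248 and ∂z/∂N = −n_y/n_z = −0.899729147.
Intercept c from Well 1: 440.2 + 747475.65 + 4060918.51 = 4808834.36.
At (680105, 4513607): z_contact = −747438.28 − 4061023.77 + 4808834.36 = 372.30 m.
Depth below ground = 490.1 − 372.30 = 117.8 m.

117.8 m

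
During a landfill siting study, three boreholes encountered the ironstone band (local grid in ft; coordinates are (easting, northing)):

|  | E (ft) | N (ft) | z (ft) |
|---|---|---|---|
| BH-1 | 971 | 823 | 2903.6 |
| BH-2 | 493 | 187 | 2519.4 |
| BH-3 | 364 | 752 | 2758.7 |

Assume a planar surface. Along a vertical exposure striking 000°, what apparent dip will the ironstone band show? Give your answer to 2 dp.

24.97°

Two edge vectors: BH-1→BH-2 = (-478, -636, -384.2), BH-1→BH-3 = (-607, -71, -144.9).
Normal n = (BH-1→BH-2) × (BH-1→BH-3) = (64878.2, 163947.2, -352114).
So ∂z/∂E = −n_x/n_z = 0.18425 and ∂z/∂N = −n_y/n_z = 0.46561.
Unit vector along 000° is (sin 0°, cos 0°) = (0.0000, 1.0000).
Slope in that direction = a·(0.0000) + b·(1.0000) = 0.46561.
Apparent dip = arctan|0.46561| = 24.97° (true dip is 26.6°, so apparent ≤ true as expected).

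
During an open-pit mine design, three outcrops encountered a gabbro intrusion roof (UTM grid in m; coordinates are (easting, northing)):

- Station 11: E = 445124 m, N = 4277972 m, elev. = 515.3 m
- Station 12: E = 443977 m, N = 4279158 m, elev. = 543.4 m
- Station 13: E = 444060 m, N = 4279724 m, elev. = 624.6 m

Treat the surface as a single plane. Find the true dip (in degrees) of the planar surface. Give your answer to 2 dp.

Two edge vectors: Station 11→Station 12 = (-1147, 1186, 28.1), Station 11→Station 13 = (-1064, 1752, 109.3).
Normal n = (Station 11→Station 12) × (Station 11→Station 13) = (80398.6, 95468.7, -747640).
So ∂z/∂E = −n_x/n_z = 0.10754 and ∂z/∂N = −n_y/n_z = 0.12769.
Gradient magnitude |∇z| = √(a² + b²) = √(0.01156 + 0.01631) = 0.16694.
True dip = arctan(0.16694) = 9.48°, dipping toward SW (azimuth ≈ 220°).

9.48°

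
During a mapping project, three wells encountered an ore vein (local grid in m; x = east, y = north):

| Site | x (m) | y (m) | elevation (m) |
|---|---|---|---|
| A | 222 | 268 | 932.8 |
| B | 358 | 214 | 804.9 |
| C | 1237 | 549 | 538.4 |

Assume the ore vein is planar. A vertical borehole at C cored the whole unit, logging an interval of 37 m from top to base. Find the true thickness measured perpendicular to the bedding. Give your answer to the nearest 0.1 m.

25.8 m

Let the plane be z = a·x + b·y + c.
B−A: 136a − 54b = −127.9;  C−A: 1015a + 281b = −394.4.
Solving gives a = −0.61528, b = 0.81891.
|∇z| = √(a²+b²) = 1.02430, so dip δ = arctan(1.02430) = 45.69°.
True thickness = vertical thickness × cos δ = 37 × cos 45.69° = 25.8 m.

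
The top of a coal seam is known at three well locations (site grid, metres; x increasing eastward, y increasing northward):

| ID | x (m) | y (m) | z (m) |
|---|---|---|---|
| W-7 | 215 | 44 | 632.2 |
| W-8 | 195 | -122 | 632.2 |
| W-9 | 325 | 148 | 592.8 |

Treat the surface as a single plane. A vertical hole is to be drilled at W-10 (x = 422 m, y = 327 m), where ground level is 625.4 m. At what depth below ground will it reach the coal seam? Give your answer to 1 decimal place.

Let the plane be z = a·x + b·y + c.
W-8−W-7: −20a − 166b = 0;  W-9−W-7: 110a + 104b = −39.4.
Solving gives a = −0.40423, b = 0.04870.
Then c = 632.2 − a·215 − b·44 = 716.97.
At (422, 327): z_contact = −170.58 + 15.93 + 716.97 = 562.31 m.
Depth below ground = 625.4 − 562.31 = 63.1 m.

63.1 m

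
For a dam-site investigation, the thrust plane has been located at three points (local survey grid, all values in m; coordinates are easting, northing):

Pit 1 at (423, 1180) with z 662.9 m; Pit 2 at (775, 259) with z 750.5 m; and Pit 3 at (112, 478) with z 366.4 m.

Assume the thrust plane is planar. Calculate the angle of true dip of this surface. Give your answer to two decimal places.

32.76°

Let the plane be z = a·easting + b·northing + c.
Pit 2−Pit 1: 352a − 921b = 87.6;  Pit 3−Pit 1: −311a − 702b = −296.5.
Solving gives a = 0.62708, b = 0.14455.
Gradient magnitude |∇z| = √(a² + b²) = √(0.39324 + 0.02090) = 0.64353.
True dip = arctan(0.64353) = 32.76°, dipping toward WSW (azimuth ≈ 257°).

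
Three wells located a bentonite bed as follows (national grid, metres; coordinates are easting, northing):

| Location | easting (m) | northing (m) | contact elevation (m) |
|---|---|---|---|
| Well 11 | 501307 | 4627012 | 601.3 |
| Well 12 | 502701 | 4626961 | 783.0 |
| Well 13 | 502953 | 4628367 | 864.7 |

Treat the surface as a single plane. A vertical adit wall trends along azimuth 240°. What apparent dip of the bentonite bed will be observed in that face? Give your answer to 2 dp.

Let the plane be z = a·easting + b·northing + c.
Well 12−Well 11: 1394a − 51b = 181.7;  Well 13−Well 11: 1646a + 1355b = 263.4.
Solving gives a = 0.13161, b = 0.03452.
Unit vector along 240° is (sin 240°, cos 240°) = (-0.8660, -0.5000).
Slope in that direction = a·(-0.8660) + b·(-0.5000) = −0.13124.
Apparent dip = arctan|0.13124| = 7.48° (true dip is 7.7°, so apparent ≤ true as expected).

7.48°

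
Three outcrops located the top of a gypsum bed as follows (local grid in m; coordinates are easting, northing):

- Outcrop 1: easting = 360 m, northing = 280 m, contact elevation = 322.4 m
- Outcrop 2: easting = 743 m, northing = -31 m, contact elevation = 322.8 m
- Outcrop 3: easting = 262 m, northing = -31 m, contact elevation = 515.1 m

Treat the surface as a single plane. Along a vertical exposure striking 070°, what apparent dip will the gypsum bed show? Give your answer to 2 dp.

Two edge vectors: Outcrop 1→Outcrop 2 = (383, -311, 0.4), Outcrop 1→Outcrop 3 = (-98, -311, 192.7).
Normal n = (Outcrop 1→Outcrop 2) × (Outcrop 1→Outcrop 3) = (-59805.3, -73843.3, -149591).
So ∂z/∂easting = −n_x/n_z = −0.39979 and ∂z/∂northing = −n_y/n_z = −0.49363.
Unit vector along 070° is (sin 70°, cos 70°) = (0.9397, 0.3420).
Slope in that direction = a·(0.9397) + b·(0.3420) = −0.54451.
Apparent dip = arctan|0.54451| = 28.57° (true dip is 32.4°, so apparent ≤ true as expected).

28.57°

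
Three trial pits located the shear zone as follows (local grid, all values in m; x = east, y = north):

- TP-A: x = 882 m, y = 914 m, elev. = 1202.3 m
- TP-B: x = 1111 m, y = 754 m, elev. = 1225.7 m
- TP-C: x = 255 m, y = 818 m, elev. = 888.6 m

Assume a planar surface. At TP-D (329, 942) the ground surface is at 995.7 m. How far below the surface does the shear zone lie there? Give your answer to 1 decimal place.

Two edge vectors: TP-A→TP-B = (229, -160, 23.4), TP-A→TP-C = (-627, -96, -313.7).
Normal n = (TP-A→TP-B) × (TP-A→TP-C) = (52438.4, 57165.5, -122304).
So ∂z/∂x = −n_x/n_z = 0.428755 and ∂z/∂y = −n_y/n_z = 0.467405.
Intercept c from TP-A: 1202.3 − 378.16 − 427.21 = 396.93.
At (329, 942): z_contact = 141.06 + 440.30 + 396.93 = 978.29 m.
Depth below ground = 995.7 − 978.29 = 17.4 m.

17.4 m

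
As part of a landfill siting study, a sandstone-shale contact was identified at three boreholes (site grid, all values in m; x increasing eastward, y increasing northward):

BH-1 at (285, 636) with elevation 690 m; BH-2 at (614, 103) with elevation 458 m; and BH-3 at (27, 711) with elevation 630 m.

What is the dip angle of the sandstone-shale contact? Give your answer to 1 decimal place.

Let the plane be z = a·x + b·y + c.
BH-2−BH-1: 329a − 533b = −232;  BH-3−BH-1: −258a + 75b = −60.
Solving gives a = 0.43761, b = 0.70539.
Gradient magnitude |∇z| = √(a² + b²) = √(0.19151 + 0.49758) = 0.83011.
True dip = arctan(0.83011) = 39.7°, dipping toward SSW (azimuth ≈ 212°).

39.7°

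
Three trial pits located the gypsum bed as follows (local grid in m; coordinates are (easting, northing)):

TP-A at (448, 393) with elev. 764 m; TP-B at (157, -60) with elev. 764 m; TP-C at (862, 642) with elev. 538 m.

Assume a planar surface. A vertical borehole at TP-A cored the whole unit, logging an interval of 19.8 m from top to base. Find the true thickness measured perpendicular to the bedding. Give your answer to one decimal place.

13.6 m

Two edge vectors: TP-A→TP-B = (-291, -453, 0), TP-A→TP-C = (414, 249, -226).
Normal n = (TP-A→TP-B) × (TP-A→TP-C) = (102378, -65766, 115083).
So ∂z/∂E = −n_x/n_z = −0.88960 and ∂z/∂N = −n_y/n_z = 0.57147.
|∇z| = √(a²+b²) = 1.05734, so dip δ = arctan(1.05734) = 46.60°.
True thickness = vertical thickness × cos δ = 19.8 × cos 46.60° = 13.6 m.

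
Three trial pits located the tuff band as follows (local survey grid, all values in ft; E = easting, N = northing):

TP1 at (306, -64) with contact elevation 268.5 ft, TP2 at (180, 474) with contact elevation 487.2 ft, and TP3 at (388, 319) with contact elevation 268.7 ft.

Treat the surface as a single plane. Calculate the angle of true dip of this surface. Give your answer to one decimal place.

Let the plane be z = a·E + b·N + c.
TP2−TP1: −126a + 538b = 218.7;  TP3−TP1: 82a + 383b = 0.2.
Solving gives a = −0.90561, b = 0.19441.
Gradient magnitude |∇z| = √(a² + b²) = √(0.82012 + 0.03780) = 0.92624.
True dip = arctan(0.92624) = 42.8°, dipping toward ESE (azimuth ≈ 102°).

42.8°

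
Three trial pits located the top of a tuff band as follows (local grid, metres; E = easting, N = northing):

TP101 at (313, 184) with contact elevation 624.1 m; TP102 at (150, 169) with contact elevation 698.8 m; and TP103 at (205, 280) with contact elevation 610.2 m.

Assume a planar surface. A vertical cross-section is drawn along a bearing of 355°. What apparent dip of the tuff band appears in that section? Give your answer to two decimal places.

Two edge vectors: TP101→TP102 = (-163, -15, 74.7), TP101→TP103 = (-108, 96, -13.9).
Normal n = (TP101→TP102) × (TP101→TP103) = (-6962.7, -10333.3, -17268).
So ∂z/∂E = −n_x/n_z = −0.40321 and ∂z/∂N = −n_y/n_z = −0.59841.
Unit vector along 355° is (sin 355°, cos 355°) = (-0.0872, 0.9962).
Slope in that direction = a·(-0.0872) + b·(0.9962) = −0.56099.
Apparent dip = arctan|0.56099| = 29.29° (true dip is 35.8°, so apparent ≤ true as expected).

29.29°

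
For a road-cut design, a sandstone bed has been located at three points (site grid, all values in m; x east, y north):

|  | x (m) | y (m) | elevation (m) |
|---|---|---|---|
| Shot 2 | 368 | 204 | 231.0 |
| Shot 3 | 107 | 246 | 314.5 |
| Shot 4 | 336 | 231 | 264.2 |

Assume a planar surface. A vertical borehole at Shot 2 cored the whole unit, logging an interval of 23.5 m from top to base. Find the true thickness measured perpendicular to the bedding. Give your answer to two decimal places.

16.11 m

Two edge vectors: Shot 2→Shot 3 = (-261, 42, 83.5), Shot 2→Shot 4 = (-32, 27, 33.2).
Normal n = (Shot 2→Shot 3) × (Shot 2→Shot 4) = (-860.1, 5993.2, -5703).
So ∂z/∂x = −n_x/n_z = −0.15082 and ∂z/∂y = −n_y/n_z = 1.05089.
|∇z| = √(a²+b²) = 1.06165, so dip δ = arctan(1.06165) = 46.71°.
True thickness = vertical thickness × cos δ = 23.5 × cos 46.71° = 16.11 m.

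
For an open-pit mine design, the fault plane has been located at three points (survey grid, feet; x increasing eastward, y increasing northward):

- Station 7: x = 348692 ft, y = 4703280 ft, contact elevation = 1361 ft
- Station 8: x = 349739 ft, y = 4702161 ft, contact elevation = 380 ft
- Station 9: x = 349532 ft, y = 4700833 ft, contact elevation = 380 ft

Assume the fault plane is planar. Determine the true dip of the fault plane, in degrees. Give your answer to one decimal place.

Two edge vectors: Station 7→Station 8 = (1047, -1119, -981), Station 7→Station 9 = (840, -2447, -981).
Normal n = (Station 7→Station 8) × (Station 7→Station 9) = (-1302768, 203067, -1622049).
So ∂z/∂x = −n_x/n_z = −0.80316 and ∂z/∂y = −n_y/n_z = 0.12519.
Gradient magnitude |∇z| = √(a² + b²) = √(0.64507 + 0.01567) = 0.81286.
True dip = arctan(0.81286) = 39.1°, dipping toward E (azimuth ≈ 099°).

39.1°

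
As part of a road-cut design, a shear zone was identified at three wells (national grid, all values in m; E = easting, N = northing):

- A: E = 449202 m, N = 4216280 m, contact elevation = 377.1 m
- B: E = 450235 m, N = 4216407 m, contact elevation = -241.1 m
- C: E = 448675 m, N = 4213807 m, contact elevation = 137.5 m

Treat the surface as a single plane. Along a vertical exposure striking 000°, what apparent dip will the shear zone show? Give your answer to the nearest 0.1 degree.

13.0°

Two edge vectors: A→B = (1033, 127, -618.2), A→C = (-527, -2473, -239.6).
Normal n = (A→B) × (A→C) = (-1559237.8, 573298.2, -2487680).
So ∂z/∂E = −n_x/n_z = −0.62678 and ∂z/∂N = −n_y/n_z = 0.23045.
Unit vector along 000° is (sin 0°, cos 0°) = (0.0000, 1.0000).
Slope in that direction = a·(0.0000) + b·(1.0000) = 0.23045.
Apparent dip = arctan|0.23045| = 13.0° (true dip is 33.7°, so apparent ≤ true as expected).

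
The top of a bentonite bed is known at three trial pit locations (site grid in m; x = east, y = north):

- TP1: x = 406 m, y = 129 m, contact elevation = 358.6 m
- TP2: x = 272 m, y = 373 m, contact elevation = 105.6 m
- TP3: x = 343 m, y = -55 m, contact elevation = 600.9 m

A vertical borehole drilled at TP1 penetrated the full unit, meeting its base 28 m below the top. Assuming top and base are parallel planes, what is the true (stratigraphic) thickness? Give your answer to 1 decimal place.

Two edge vectors: TP1→TP2 = (-134, 244, -253), TP1→TP3 = (-63, -184, 242.3).
Normal n = (TP1→TP2) × (TP1→TP3) = (12569.2, 48407.2, 40028).
So ∂z/∂x = −n_x/n_z = −0.31401 and ∂z/∂y = −n_y/n_z = −1.20933.
|∇z| = √(a²+b²) = 1.24944, so dip δ = arctan(1.24944) = 51.33°.
True thickness = vertical thickness × cos δ = 28 × cos 51.33° = 17.5 m.

17.5 m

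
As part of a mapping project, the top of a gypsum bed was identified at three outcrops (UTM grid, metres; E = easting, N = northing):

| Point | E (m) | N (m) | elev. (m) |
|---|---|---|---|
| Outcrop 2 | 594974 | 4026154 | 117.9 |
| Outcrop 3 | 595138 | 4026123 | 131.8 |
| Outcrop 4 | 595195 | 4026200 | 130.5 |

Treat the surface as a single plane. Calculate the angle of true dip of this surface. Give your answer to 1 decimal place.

5.7°

Two edge vectors: Outcrop 2→Outcrop 3 = (164, -31, 13.9), Outcrop 2→Outcrop 4 = (221, 46, 12.6).
Normal n = (Outcrop 2→Outcrop 3) × (Outcrop 2→Outcrop 4) = (-1030, 1005.5, 14395).
So ∂z/∂E = −n_x/n_z = 0.07155 and ∂z/∂N = −n_y/n_z = −0.06985.
Gradient magnitude |∇z| = √(a² + b²) = √(0.00512 + 0.00488) = 0.09999.
True dip = arctan(0.09999) = 5.7°, dipping toward NW (azimuth ≈ 314°).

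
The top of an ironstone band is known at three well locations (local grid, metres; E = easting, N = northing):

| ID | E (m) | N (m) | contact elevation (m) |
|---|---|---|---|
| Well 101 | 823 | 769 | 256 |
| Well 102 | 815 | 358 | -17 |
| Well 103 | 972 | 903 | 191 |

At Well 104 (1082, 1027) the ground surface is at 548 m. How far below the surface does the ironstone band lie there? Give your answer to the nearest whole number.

388 m

Let the plane be z = a·E + b·N + c.
Well 102−Well 101: −8a − 411b = −273;  Well 103−Well 101: 149a + 134b = −65.
Solving gives a = −1.05202, b = 0.68471.
Then c = 256 − a·823 − b·769 = 595.27.
At (1082, 1027): z_contact = −1138.3 + 703.2 + 595.27 = 160.2 m.
Depth below ground = 548 − 160.2 = 388 m.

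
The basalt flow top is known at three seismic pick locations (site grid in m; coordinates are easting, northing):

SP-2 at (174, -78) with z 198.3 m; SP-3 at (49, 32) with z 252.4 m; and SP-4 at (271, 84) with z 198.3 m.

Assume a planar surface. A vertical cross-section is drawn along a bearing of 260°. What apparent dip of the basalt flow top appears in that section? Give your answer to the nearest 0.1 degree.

Two edge vectors: SP-2→SP-3 = (-125, 110, 54.1), SP-2→SP-4 = (97, 162, 0).
Normal n = (SP-2→SP-3) × (SP-2→SP-4) = (-8764.2, 5247.7, -30920).
So ∂z/∂easting = −n_x/n_z = −0.28345 and ∂z/∂northing = −n_y/n_z = 0.16972.
Unit vector along 260° is (sin 260°, cos 260°) = (-0.9848, -0.1736).
Slope in that direction = a·(-0.9848) + b·(-0.1736) = 0.24967.
Apparent dip = arctan|0.24967| = 14.0° (true dip is 18.3°, so apparent ≤ true as expected).

14.0°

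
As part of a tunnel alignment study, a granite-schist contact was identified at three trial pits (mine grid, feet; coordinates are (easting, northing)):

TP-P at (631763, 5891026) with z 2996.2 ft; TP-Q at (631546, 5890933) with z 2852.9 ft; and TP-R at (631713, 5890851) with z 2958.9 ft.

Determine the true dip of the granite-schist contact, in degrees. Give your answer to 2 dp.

32.98°

Let the plane be z = a·E + b·N + c.
TP-Q−TP-P: −217a − 93b = −143.3;  TP-R−TP-P: −50a − 175b = −37.3.
Solving gives a = 0.64842, b = 0.02788.
Gradient magnitude |∇z| = √(a² + b²) = √(0.42045 + 0.00078) = 0.64902.
True dip = arctan(0.64902) = 32.98°, dipping toward W (azimuth ≈ 268°).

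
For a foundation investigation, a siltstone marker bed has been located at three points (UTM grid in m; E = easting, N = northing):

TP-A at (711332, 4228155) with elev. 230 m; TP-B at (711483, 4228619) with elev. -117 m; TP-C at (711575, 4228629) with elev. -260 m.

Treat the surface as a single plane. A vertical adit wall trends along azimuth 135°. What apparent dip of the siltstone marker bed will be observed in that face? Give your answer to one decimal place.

42.1°

Two edge vectors: TP-A→TP-B = (151, 464, -347), TP-A→TP-C = (243, 474, -490).
Normal n = (TP-A→TP-B) × (TP-A→TP-C) = (-62882, -10331, -41178).
So ∂z/∂E = −n_x/n_z = −1.52708 and ∂z/∂N = −n_y/n_z = −0.25089.
Unit vector along 135° is (sin 135°, cos 135°) = (0.7071, -0.7071).
Slope in that direction = a·(0.7071) + b·(-0.7071) = −0.90240.
Apparent dip = arctan|0.90240| = 42.1° (true dip is 57.1°, so apparent ≤ true as expected).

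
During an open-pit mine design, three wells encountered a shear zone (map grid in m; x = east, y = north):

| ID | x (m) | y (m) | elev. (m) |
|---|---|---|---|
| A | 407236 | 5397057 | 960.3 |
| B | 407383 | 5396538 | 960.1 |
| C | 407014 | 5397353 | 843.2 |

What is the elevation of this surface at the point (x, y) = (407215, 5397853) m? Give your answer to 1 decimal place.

1134.1 m

Two edge vectors: A→B = (147, -519, -0.2), A→C = (-222, 296, -117.1).
Normal n = (A→B) × (A→C) = (60834.1, 17258.1, -71706).
So ∂z/∂x = −n_x/n_z = 0.848382283 and ∂z/∂y = −n_y/n_z = 0.240678604.
Intercept c from A: 960.3 − 345491.81 − 1298956.15 = −1643487.65.
At (407215, 5397853): z = 345474.0 + 1299147.7 − 1643487.65 = 1134.1 m.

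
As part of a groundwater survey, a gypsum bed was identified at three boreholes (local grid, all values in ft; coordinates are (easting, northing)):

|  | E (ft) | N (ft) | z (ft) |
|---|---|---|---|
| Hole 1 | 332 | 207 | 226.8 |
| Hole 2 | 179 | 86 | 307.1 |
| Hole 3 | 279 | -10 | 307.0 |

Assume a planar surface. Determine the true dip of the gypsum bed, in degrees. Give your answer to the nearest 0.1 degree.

Let the plane be z = a·E + b·N + c.
Hole 2−Hole 1: −153a − 121b = 80.3;  Hole 3−Hole 1: −53a − 217b = 80.2.
Solving gives a = −0.28822, b = −0.29919.
Gradient magnitude |∇z| = √(a² + b²) = √(0.08307 + 0.08951) = 0.41544.
True dip = arctan(0.41544) = 22.6°, dipping toward NE (azimuth ≈ 044°).

22.6°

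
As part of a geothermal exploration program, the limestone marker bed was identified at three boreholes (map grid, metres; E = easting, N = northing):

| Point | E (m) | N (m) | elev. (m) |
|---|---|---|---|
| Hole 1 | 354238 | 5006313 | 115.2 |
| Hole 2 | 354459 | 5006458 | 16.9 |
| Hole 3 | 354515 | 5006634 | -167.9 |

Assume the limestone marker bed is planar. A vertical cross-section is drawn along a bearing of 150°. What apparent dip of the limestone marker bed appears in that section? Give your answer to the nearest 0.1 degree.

49.0°

Let the plane be z = a·E + b·N + c.
Hole 2−Hole 1: 221a + 145b = −98.3;  Hole 3−Hole 1: 277a + 321b = −283.1.
Solving gives a = 0.30853, b = −1.14817.
Unit vector along 150° is (sin 150°, cos 150°) = (0.5000, -0.8660).
Slope in that direction = a·(0.5000) + b·(-0.8660) = 1.14861.
Apparent dip = arctan|1.14861| = 49.0° (true dip is 49.9°, so apparent ≤ true as expected).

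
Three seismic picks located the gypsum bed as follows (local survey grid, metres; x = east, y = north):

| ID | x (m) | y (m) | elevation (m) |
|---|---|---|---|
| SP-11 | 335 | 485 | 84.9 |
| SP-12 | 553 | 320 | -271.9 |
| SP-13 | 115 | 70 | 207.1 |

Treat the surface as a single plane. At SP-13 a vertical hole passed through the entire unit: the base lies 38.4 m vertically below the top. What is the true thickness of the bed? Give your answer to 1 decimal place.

22.4 m

Two edge vectors: SP-11→SP-12 = (218, -165, -356.8), SP-11→SP-13 = (-220, -415, 122.2).
Normal n = (SP-11→SP-12) × (SP-11→SP-13) = (-168235, 51856.4, -126770).
So ∂z/∂x = −n_x/n_z = −1.32709 and ∂z/∂y = −n_y/n_z = 0.40906.
|∇z| = √(a²+b²) = 1.38870, so dip δ = arctan(1.38870) = 54.24°.
True thickness = vertical thickness × cos δ = 38.4 × cos 54.24° = 22.4 m.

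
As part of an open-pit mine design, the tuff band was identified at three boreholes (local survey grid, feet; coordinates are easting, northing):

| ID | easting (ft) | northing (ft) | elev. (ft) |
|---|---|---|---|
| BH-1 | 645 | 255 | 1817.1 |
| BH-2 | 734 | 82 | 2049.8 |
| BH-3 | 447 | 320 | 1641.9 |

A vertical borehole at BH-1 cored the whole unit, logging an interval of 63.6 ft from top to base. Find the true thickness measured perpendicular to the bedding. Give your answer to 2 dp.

Two edge vectors: BH-1→BH-2 = (89, -173, 232.7), BH-1→BH-3 = (-198, 65, -175.2).
Normal n = (BH-1→BH-2) × (BH-1→BH-3) = (15184.1, -30481.8, -28469).
So ∂z/∂easting = −n_x/n_z = 0.53336 and ∂z/∂northing = −n_y/n_z = −1.07070.
|∇z| = √(a²+b²) = 1.19619, so dip δ = arctan(1.19619) = 50.10°.
True thickness = vertical thickness × cos δ = 63.6 × cos 50.10° = 40.79 ft.

40.79 ft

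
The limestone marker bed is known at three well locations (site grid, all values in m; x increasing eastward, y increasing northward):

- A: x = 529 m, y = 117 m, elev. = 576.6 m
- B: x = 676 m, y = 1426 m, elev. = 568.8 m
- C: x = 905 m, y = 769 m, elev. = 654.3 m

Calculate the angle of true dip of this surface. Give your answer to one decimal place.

15.2°

Two edge vectors: A→B = (147, 1309, -7.8), A→C = (376, 652, 77.7).
Normal n = (A→B) × (A→C) = (106794.9, -14354.7, -396340).
So ∂z/∂x = −n_x/n_z = 0.26945 and ∂z/∂y = −n_y/n_z = −0.03622.
Gradient magnitude |∇z| = √(a² + b²) = √(0.07260 + 0.00131) = 0.27188.
True dip = arctan(0.27188) = 15.2°, dipping toward W (azimuth ≈ 278°).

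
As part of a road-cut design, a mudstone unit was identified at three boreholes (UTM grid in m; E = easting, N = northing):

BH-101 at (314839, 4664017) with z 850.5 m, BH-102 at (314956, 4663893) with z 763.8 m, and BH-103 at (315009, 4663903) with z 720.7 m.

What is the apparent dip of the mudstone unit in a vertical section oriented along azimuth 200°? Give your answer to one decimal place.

Two edge vectors: BH-101→BH-102 = (117, -124, -86.7), BH-101→BH-103 = (170, -114, -129.8).
Normal n = (BH-101→BH-102) × (BH-101→BH-103) = (6211.4, 447.6, 7742).
So ∂z/∂E = −n_x/n_z = −0.80230 and ∂z/∂N = −n_y/n_z = −0.05781.
Unit vector along 200° is (sin 200°, cos 200°) = (-0.3420, -0.9397).
Slope in that direction = a·(-0.3420) + b·(-0.9397) = 0.32873.
Apparent dip = arctan|0.32873| = 18.2° (true dip is 38.8°, so apparent ≤ true as expected).

18.2°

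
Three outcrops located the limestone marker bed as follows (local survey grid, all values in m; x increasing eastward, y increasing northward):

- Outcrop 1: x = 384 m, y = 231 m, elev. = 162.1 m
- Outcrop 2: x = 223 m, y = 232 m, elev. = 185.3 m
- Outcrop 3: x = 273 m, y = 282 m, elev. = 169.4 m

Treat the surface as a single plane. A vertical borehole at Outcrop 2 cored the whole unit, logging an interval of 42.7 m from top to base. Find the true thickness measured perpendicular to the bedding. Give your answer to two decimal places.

41.65 m

Let the plane be z = a·x + b·y + c.
Outcrop 2−Outcrop 1: −161a + 1b = 23.2;  Outcrop 3−Outcrop 1: −111a + 51b = 7.3.
Solving gives a = −0.14517, b = −0.17283.
|∇z| = √(a²+b²) = 0.22571, so dip δ = arctan(0.22571) = 12.72°.
True thickness = vertical thickness × cos δ = 42.7 × cos 12.72° = 41.65 m.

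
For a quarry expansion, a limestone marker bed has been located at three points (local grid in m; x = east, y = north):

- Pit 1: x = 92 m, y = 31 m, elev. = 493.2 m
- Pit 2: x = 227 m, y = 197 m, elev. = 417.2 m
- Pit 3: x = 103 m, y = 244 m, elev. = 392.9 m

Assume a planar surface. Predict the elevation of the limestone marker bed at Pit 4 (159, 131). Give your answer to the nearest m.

447 m

Let the plane be z = a·x + b·y + c.
Pit 2−Pit 1: 135a + 166b = −76;  Pit 3−Pit 1: 11a + 213b = −100.3.
Solving gives a = 0.01715, b = −0.47178.
Then c = 493.2 − a·92 − b·31 = 506.25.
At (159, 131): z = 2.7 − 61.8 + 506.25 = 447.2 m.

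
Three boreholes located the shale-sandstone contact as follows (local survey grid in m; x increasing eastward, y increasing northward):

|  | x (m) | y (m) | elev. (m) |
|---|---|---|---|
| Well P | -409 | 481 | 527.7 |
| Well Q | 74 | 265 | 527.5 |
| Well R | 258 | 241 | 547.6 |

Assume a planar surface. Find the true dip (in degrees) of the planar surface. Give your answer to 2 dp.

20.76°

Let the plane be z = a·x + b·y + c.
Well Q−Well P: 483a − 216b = −0.2;  Well R−Well P: 667a − 240b = 19.9.
Solving gives a = 0.15439, b = 0.34616.
Gradient magnitude |∇z| = √(a² + b²) = √(0.02384 + 0.11983) = 0.37903.
True dip = arctan(0.37903) = 20.76°, dipping toward SSW (azimuth ≈ 204°).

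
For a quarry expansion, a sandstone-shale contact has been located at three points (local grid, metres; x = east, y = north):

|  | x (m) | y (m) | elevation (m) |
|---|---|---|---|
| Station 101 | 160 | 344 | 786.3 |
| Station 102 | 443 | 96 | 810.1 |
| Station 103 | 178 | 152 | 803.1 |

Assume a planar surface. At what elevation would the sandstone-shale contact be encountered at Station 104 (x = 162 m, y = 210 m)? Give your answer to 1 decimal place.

Let the plane be z = a·x + b·y + c.
Station 102−Station 101: 283a − 248b = 23.8;  Station 103−Station 101: 18a − 192b = 16.8.
Solving gives a = 0.00808, b = −0.08674.
Then c = 786.3 − a·160 − b·344 = 814.85.
At (162, 210): z = 1.3 − 18.2 + 814.85 = 797.9 m.

797.9 m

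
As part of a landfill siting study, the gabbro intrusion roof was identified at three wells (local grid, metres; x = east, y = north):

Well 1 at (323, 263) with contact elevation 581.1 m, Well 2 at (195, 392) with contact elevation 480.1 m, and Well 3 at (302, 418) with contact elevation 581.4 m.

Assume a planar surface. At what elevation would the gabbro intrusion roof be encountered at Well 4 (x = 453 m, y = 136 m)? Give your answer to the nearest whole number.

684 m

Let the plane be z = a·x + b·y + c.
Well 2−Well 1: −128a + 129b = −101;  Well 3−Well 1: −21a + 155b = 0.3.
Solving gives a = 0.91610, b = 0.12605.
Then c = 581.1 − a·323 − b·263 = 252.05.
At (453, 136): z = 415.0 + 17.1 + 252.05 = 684.2 m.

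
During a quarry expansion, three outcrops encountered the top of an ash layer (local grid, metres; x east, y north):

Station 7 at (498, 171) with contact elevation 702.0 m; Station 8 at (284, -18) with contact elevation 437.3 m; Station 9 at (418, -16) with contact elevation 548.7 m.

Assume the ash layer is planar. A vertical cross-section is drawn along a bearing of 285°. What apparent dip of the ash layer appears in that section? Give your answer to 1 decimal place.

Let the plane be z = a·x + b·y + c.
Station 8−Station 7: −214a − 189b = −264.7;  Station 9−Station 7: −80a − 187b = −153.3.
Solving gives a = 0.82437, b = 0.46711.
Unit vector along 285° is (sin 285°, cos 285°) = (-0.9659, 0.2588).
Slope in that direction = a·(-0.9659) + b·(0.2588) = −0.67538.
Apparent dip = arctan|0.67538| = 34.0° (true dip is 43.5°, so apparent ≤ true as expected).

34.0°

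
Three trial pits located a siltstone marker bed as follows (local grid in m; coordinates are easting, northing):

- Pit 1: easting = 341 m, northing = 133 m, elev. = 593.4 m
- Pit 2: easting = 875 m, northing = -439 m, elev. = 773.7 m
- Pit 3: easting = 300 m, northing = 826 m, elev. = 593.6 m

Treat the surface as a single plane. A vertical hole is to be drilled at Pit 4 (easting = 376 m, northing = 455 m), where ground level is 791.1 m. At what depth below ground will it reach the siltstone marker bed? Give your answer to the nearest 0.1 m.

Let the plane be z = a·easting + b·northing + c.
Pit 2−Pit 1: 534a − 572b = 180.3;  Pit 3−Pit 1: −41a + 693b = 0.2.
Solving gives a = 0.36082, b = 0.02164.
Then c = 593.4 − a·341 − b·133 = 467.48.
At (376, 455): z_contact = 135.67 + 9.84 + 467.48 = 613.00 m.
Depth below ground = 791.1 − 613.00 = 178.1 m.

178.1 m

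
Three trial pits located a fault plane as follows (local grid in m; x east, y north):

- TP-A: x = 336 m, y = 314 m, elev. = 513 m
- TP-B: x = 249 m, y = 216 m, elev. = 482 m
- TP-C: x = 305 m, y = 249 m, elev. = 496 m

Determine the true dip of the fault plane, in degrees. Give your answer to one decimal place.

13.4°

Two edge vectors: TP-A→TP-B = (-87, -98, -31), TP-A→TP-C = (-31, -65, -17).
Normal n = (TP-A→TP-B) × (TP-A→TP-C) = (-349, -518, 2617).
So ∂z/∂x = −n_x/n_z = 0.13336 and ∂z/∂y = −n_y/n_z = 0.19794.
Gradient magnitude |∇z| = √(a² + b²) = √(0.01778 + 0.03918) = 0.23867.
True dip = arctan(0.23867) = 13.4°, dipping toward SW (azimuth ≈ 214°).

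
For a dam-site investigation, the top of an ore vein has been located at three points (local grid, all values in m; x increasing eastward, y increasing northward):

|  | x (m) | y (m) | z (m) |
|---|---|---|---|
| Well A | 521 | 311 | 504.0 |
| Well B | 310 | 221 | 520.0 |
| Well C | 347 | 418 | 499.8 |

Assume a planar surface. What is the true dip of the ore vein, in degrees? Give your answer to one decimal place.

Two edge vectors: Well A→Well B = (-211, -90, 16), Well A→Well C = (-174, 107, -4.2).
Normal n = (Well A→Well B) × (Well A→Well C) = (-1334, -3670.2, -38237).
So ∂z/∂x = −n_x/n_z = −0.03489 and ∂z/∂y = −n_y/n_z = −0.09599.
Gradient magnitude |∇z| = √(a² + b²) = √(0.00122 + 0.00921) = 0.10213.
True dip = arctan(0.10213) = 5.8°, dipping toward NNE (azimuth ≈ 020°).

5.8°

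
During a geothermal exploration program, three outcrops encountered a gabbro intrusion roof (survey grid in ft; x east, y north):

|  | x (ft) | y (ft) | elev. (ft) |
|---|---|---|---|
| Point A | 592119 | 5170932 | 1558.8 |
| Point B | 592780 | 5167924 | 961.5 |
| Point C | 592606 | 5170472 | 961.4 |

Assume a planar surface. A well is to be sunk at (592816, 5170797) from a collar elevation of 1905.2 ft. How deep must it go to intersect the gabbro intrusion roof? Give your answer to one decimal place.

Two edge vectors: Point A→Point B = (661, -3008, -597.3), Point A→Point C = (487, -460, -597.4).
Normal n = (Point A→Point B) × (Point A→Point C) = (1522221.2, 103996.3, 1160836).
So ∂z/∂x = −n_x/n_z = −1.311314604 and ∂z/∂y = −n_y/n_z = −0.089587418.
Intercept c from Point A: 1558.8 + 776454.29 + 463250.45 = 1241263.54.
At (592816, 5170797): z_contact = −777368.28 − 463238.35 + 1241263.54 = 656.91 ft.
Depth below ground = 1905.2 − 656.91 = 1248.3 ft.

1248.3 ft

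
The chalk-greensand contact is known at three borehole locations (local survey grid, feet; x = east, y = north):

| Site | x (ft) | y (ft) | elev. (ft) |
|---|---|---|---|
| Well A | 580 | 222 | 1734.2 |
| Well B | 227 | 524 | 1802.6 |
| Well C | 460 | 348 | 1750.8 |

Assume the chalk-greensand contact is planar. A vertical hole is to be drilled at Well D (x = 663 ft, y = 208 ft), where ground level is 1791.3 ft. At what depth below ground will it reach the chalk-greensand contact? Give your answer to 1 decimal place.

89.4 ft

Let the plane be z = a·x + b·y + c.
Well B−Well A: −353a + 302b = 68.4;  Well C−Well A: −120a + 126b = 16.6.
Solving gives a = −0.43763, b = −0.28504.
Then c = 1734.2 − a·580 − b·222 = 2051.31.
At (663, 208): z_contact = −290.15 − 59.29 + 2051.31 = 1701.87 ft.
Depth below ground = 1791.3 − 1701.87 = 89.4 ft.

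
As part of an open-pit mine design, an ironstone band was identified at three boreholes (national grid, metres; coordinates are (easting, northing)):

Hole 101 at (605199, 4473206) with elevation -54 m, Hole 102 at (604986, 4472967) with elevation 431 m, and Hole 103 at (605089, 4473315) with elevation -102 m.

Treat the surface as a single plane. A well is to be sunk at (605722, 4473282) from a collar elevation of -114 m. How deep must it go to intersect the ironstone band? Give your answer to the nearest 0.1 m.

Two edge vectors: Hole 101→Hole 102 = (-213, -239, 485), Hole 101→Hole 103 = (-110, 109, -48).
Normal n = (Hole 101→Hole 102) × (Hole 101→Hole 103) = (-41393, -63574, -49507).
So ∂z/∂E = −n_x/n_z = −0.836103985 and ∂z/∂N = −n_y/n_z = −1.284141637.
Intercept c from Hole 101: -54 + 506009.30 + 5744230.07 = 6250185.37.
At (605722, 4473282): z_contact = −506446.58 − 5744327.67 + 6250185.37 = -588.88 m.
Depth below ground = -114 − (-588.88) = 474.9 m.

474.9 m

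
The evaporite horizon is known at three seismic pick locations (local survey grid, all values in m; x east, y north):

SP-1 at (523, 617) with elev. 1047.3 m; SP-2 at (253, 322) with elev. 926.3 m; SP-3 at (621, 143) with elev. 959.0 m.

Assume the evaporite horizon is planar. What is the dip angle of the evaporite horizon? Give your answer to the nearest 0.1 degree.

16.8°

Two edge vectors: SP-1→SP-2 = (-270, -295, -121), SP-1→SP-3 = (98, -474, -88.3).
Normal n = (SP-1→SP-2) × (SP-1→SP-3) = (-31305.5, -35699, 156890).
So ∂z/∂x = −n_x/n_z = 0.19954 and ∂z/∂y = −n_y/n_z = 0.22754.
Gradient magnitude |∇z| = √(a² + b²) = √(0.03982 + 0.05178) = 0.30264.
True dip = arctan(0.30264) = 16.8°, dipping toward SW (azimuth ≈ 221°).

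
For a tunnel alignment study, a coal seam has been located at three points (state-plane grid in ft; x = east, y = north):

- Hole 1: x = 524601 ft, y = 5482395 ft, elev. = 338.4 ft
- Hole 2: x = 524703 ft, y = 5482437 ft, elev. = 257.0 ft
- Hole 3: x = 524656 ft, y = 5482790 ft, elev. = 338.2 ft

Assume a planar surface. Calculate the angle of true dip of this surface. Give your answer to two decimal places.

Let the plane be z = a·x + b·y + c.
Hole 2−Hole 1: 102a + 42b = −81.4;  Hole 3−Hole 1: 55a + 395b = −0.2.
Solving gives a = −0.84636, b = 0.11734.
Gradient magnitude |∇z| = √(a² + b²) = √(0.71632 + 0.01377) = 0.85445.
True dip = arctan(0.85445) = 40.51°, dipping toward E (azimuth ≈ 098°).

40.51°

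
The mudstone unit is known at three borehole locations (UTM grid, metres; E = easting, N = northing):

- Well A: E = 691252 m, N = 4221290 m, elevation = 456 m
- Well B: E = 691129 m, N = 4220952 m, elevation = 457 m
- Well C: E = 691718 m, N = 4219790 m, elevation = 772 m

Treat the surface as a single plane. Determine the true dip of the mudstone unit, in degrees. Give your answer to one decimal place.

Let the plane be z = a·E + b·N + c.
Well B−Well A: −123a − 338b = 1;  Well C−Well A: 466a − 1500b = 316.
Solving gives a = 0.30791, b = −0.11501.
Gradient magnitude |∇z| = √(a² + b²) = √(0.09481 + 0.01323) = 0.32869.
True dip = arctan(0.32869) = 18.2°, dipping toward WNW (azimuth ≈ 290°).

18.2°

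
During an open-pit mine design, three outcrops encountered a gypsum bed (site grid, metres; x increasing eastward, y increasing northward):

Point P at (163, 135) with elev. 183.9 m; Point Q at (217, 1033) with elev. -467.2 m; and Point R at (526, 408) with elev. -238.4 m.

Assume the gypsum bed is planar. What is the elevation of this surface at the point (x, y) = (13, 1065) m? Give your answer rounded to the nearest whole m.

Two edge vectors: Point P→Point Q = (54, 898, -651.1), Point P→Point R = (363, 273, -422.3).
Normal n = (Point P→Point Q) × (Point P→Point R) = (-201475.1, -213545.1, -311232).
So ∂z/∂x = −n_x/n_z = −0.64735 and ∂z/∂y = −n_y/n_z = −0.68613.
Intercept c from Point P: 183.9 + 105.52 + 92.63 = 382.04.
At (13, 1065): z = −8.4 − 730.7 + 382.04 = -357.1 m.

-357 m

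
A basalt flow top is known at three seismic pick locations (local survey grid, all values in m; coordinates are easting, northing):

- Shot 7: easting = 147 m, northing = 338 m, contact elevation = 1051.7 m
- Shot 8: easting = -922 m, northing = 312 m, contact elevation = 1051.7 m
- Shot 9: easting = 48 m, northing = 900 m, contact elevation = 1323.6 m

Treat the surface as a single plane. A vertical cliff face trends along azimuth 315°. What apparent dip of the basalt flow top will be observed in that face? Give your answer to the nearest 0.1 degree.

19.2°

Two edge vectors: Shot 7→Shot 8 = (-1069, -26, 0), Shot 7→Shot 9 = (-99, 562, 271.9).
Normal n = (Shot 7→Shot 8) × (Shot 7→Shot 9) = (-7069.4, 290661.1, -603352).
So ∂z/∂easting = −n_x/n_z = −0.01172 and ∂z/∂northing = −n_y/n_z = 0.48174.
Unit vector along 315° is (sin 315°, cos 315°) = (-0.7071, 0.7071).
Slope in that direction = a·(-0.7071) + b·(0.7071) = 0.34893.
Apparent dip = arctan|0.34893| = 19.2° (true dip is 25.7°, so apparent ≤ true as expected).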